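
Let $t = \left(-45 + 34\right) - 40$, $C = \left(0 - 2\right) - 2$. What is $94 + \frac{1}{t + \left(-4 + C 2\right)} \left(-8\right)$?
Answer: $\frac{5930}{63} \approx 94.127$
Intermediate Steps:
$C = -4$ ($C = -2 - 2 = -4$)
$t = -51$ ($t = -11 - 40 = -51$)
$94 + \frac{1}{t + \left(-4 + C 2\right)} \left(-8\right) = 94 + \frac{1}{-51 - 12} \left(-8\right) = 94 + \frac{1}{-63} \left(-8\right) = 94 - - \frac{8}{63} = 94 + \frac{8}{63} = \frac{5930}{63}$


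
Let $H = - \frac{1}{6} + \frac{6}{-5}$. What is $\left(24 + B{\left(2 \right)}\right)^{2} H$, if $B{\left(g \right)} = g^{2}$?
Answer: $- \frac{16072}{15} \approx -1071.5$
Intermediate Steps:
$H = - \frac{41}{30}$ ($H = \left(-1\right) \frac{1}{6} + 6 \left(- \frac{1}{5}\right) = - \frac{1}{6} - \frac{6}{5} = - \frac{41}{30} \approx -1.3667$)
$\left(24 + B{\left(2 \right)}\right)^{2} H = \left(24 + 2^{2}\right)^{2} \left(- \frac{41}{30}\right) = \left(24 + 4\right)^{2} \left(- \frac{41}{30}\right) = 28^{2} \left(- \frac{41}{30}\right) = 784 \left(- \frac{41}{30}\right) = - \frac{16072}{15}$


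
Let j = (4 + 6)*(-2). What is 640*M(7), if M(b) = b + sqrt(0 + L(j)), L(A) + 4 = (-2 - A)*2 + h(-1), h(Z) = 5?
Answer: 4480 + 640*sqrt(37) ≈ 8373.0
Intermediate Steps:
j = -20 (j = 10*(-2) = -20)
L(A) = -3 - 2*A (L(A) = -4 + ((-2 - A)*2 + 5) = -4 + ((-4 - 2*A) + 5) = -4 + (1 - 2*A) = -3 - 2*A)
M(b) = b + sqrt(37) (M(b) = b + sqrt(0 + (-3 - 2*(-20))) = b + sqrt(0 + (-3 + 40)) = b + sqrt(0 + 37) = b + sqrt(37))
640*M(7) = 640*(7 + sqrt(37)) = 4480 + 640*sqrt(37)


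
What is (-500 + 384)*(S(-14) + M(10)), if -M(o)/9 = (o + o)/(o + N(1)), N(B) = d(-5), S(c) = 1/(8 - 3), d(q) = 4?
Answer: 51388/35 ≈ 1468.2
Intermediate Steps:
S(c) = ⅕ (S(c) = 1/5 = ⅕)
N(B) = 4
M(o) = -18*o/(4 + o) (M(o) = -9*(o + o)/(o + 4) = -9*2*o/(4 + o) = -18*o/(4 + o))
(-500 + 384)*(S(-14) + M(10)) = (-500 + 384)*(⅕ - 18*10/(4 + 10)) = -116*(⅕ - 18*10/14) = -116*(⅕ - 18*10*1/14) = -116*(⅕ - 90/7) = -116*(-443/35) = 51388/35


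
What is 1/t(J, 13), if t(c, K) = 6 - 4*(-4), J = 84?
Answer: 1/22 ≈ 0.045455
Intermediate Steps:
t(c, K) = 22 (t(c, K) = 6 + 16 = 22)
1/t(J, 13) = 1/22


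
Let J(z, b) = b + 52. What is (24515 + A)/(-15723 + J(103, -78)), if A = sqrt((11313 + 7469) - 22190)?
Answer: -24515/15749 - 4*I*sqrt(213)/15749 ≈ -1.5566 - 0.0037068*I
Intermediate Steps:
J(z, b) = 52 + b
A = 4*I*sqrt(213) (A = sqrt(18782 - 22190) = sqrt(-3408) = 4*I*sqrt(213) ≈ 58.378*I)
(24515 + A)/(-15723 + J(103, -78)) = (24515 + 4*I*sqrt(213))/(-15723 + (52 - 78)) = (24515 + 4*I*sqrt(213))/(-15723 - 26) = (24515 + 4*I*sqrt(213))/(-15749) = (24515 + 4*I*sqrt(213))*(-1/15749) = -24515/15749 - 4*I*sqrt(213)/15749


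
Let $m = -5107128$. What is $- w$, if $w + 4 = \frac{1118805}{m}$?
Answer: $\frac{7182439}{1702376} \approx 4.2191$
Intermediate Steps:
$w = - \frac{7182439}{1702376}$ ($w = -4 + \frac{1118805}{-5107128} = -4 + 1118805 \left(- \frac{1}{5107128}\right) = -4 - \frac{372935}{1702376} = - \frac{7182439}{1702376} \approx -4.2191$)
$- w = \left(-1\right) \left(- \frac{7182439}{1702376}\right) = \frac{7182439}{1702376}$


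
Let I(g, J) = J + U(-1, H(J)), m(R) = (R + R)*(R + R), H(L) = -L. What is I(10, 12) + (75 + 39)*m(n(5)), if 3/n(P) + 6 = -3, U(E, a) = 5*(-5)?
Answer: 113/3 ≈ 37.667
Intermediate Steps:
U(E, a) = -25
n(P) = -1/3 (n(P) = 3/(-6 - 3) = 3/(-9) = 3*(-1/9) = -1/3)
m(R) = 4*R**2 (m(R) = (2*R)*(2*R) = 4*R**2)
I(g, J) = -25 + J (I(g, J) = J - 25 = -25 + J)
I(10, 12) + (75 + 39)*m(n(5)) = (-25 + 12) + (75 + 39)*(4*(-1/3)**2) = -13 + 114*(4*(1/9)) = -13 + 114*(4/9) = -13 + 152/3 = 113/3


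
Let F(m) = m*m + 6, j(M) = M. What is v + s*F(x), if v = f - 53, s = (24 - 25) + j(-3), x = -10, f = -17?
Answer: -494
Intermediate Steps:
s = -4 (s = (24 - 25) - 3 = -1 - 3 = -4)
F(m) = 6 + m**2 (F(m) = m**2 + 6 = 6 + m**2)
v = -70 (v = -17 - 53 = -70)
v + s*F(x) = -70 - 4*(6 + (-10)**2) = -70 - 4*(6 + 100) = -70 - 4*106 = -70 - 424 = -494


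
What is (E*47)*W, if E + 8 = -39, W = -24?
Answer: 53016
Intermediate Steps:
E = -47 (E = -8 - 39 = -47)
(E*47)*W = -47*47*(-24) = -2209*(-24) = 53016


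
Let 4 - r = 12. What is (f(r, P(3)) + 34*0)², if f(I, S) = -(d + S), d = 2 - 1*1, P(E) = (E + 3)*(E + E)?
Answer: 1369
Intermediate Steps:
P(E) = 2*E*(3 + E) (P(E) = (3 + E)*(2*E) = 2*E*(3 + E))
d = 1 (d = 2 - 1 = 1)
r = -8 (r = 4 - 1*12 = 4 - 12 = -8)
f(I, S) = -1 - S (f(I, S) = -(1 + S) = -1 - S)
(f(r, P(3)) + 34*0)² = ((-1 - 2*3*(3 + 3)) + 34*0)² = ((-1 - 2*3*6) + 0)² = ((-1 - 1*36) + 0)² = ((-1 - 36) + 0)² = (-37 + 0)² = (-37)² = 1369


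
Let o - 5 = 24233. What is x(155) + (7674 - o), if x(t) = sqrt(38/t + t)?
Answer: -16564 + sqrt(3729765)/155 ≈ -16552.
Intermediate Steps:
o = 24238 (o = 5 + 24233 = 24238)
x(t) = sqrt(t + 38/t)
x(155) + (7674 - o) = sqrt(155 + 38/155) + (7674 - 1*24238) = sqrt(155 + 38*(1/155)) + (7674 - 24238) = sqrt(155 + 38/155) - 16564 = sqrt(24063/155) - 16564 = sqrt(3729765)/155 - 16564 = -16564 + sqrt(3729765)/155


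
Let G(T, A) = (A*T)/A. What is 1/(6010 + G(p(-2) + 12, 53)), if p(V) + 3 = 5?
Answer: 1/6024 ≈ 0.00016600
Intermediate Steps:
p(V) = 2 (p(V) = -3 + 5 = 2)
G(T, A) = T
1/(6010 + G(p(-2) + 12, 53)) = 1/(6010 + (2 + 12)) = 1/(6010 + 14) = 1/6024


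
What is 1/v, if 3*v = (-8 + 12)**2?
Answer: 3/16 ≈ 0.18750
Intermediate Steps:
v = 16/3 (v = (-8 + 12)**2/3 = (1/3)*4**2 = (1/3)*16 = 16/3 ≈ 5.3333)
1/v = 1/(16/3) = 3/16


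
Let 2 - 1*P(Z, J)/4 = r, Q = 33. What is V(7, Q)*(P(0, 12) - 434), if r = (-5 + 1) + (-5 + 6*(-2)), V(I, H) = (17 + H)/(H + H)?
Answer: -2850/11 ≈ -259.09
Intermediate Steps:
V(I, H) = (17 + H)/(2*H) (V(I, H) = (17 + H)/((2*H)) = (17 + H)*(1/(2*H)) = (17 + H)/(2*H))
r = -21 (r = -4 + (-5 - 12) = -4 - 17 = -21)
P(Z, J) = 92 (P(Z, J) = 8 - 4*(-21) = 8 + 84 = 92)
V(7, Q)*(P(0, 12) - 434) = ((½)*(17 + 33)/33)*(92 - 434) = ((½)*(1/33)*50)*(-342) = (25/33)*(-342) = -2850/11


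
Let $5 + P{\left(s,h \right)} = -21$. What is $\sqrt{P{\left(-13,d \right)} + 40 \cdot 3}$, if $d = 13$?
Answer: $\sqrt{94} \approx 9.6954$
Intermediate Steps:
$P{\left(s,h \right)} = -26$ ($P{\left(s,h \right)} = -5 - 21 = -26$)
$\sqrt{P{\left(-13,d \right)} + 40 \cdot 3} = \sqrt{-26 + 40 \cdot 3} = \sqrt{-26 + 120} = \sqrt{94}$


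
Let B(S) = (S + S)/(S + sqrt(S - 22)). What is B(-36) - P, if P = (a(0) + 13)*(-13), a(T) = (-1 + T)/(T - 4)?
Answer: 471637/2708 + 36*I*sqrt(58)/677 ≈ 174.16 + 0.40497*I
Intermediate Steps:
a(T) = (-1 + T)/(-4 + T)
B(S) = 2*S/(S + sqrt(-22 + S)) (B(S) = (2*S)/(S + sqrt(-22 + S)) = 2*S/(S + sqrt(-22 + S)))
P = -689/4 (P = ((-1 + 0)/(-4 + 0) + 13)*(-13) = (-1/(-4) + 13)*(-13) = (-1/4*(-1) + 13)*(-13) = (1/4 + 13)*(-13) = (53/4)*(-13) = -689/4 ≈ -172.25)
B(-36) - P = 2*(-36)/(-36 + sqrt(-22 - 36)) - 1*(-689/4) = 2*(-36)/(-36 + sqrt(-58)) + 689/4 = 2*(-36)/(-36 + I*sqrt(58)) + 689/4 = -72/(-36 + I*sqrt(58)) + 689/4 = 689/4 - 72/(-36 + I*sqrt(58))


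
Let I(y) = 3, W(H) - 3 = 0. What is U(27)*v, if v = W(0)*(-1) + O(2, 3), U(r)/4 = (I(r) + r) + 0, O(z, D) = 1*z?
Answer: -120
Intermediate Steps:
W(H) = 3 (W(H) = 3 + 0 = 3)
O(z, D) = z
U(r) = 12 + 4*r (U(r) = 4*((3 + r) + 0) = 4*(3 + r) = 12 + 4*r)
v = -1 (v = 3*(-1) + 2 = -3 + 2 = -1)
U(27)*v = (12 + 4*27)*(-1) = (12 + 108)*(-1) = 120*(-1) = -120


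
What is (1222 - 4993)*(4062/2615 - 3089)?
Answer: 30445820883/2615 ≈ 1.1643e+7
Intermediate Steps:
(1222 - 4993)*(4062/2615 - 3089) = -3771*(4062*(1/2615) - 3089) = -3771*(4062/2615 - 3089) = -3771*(-8073673/2615) = 30445820883/2615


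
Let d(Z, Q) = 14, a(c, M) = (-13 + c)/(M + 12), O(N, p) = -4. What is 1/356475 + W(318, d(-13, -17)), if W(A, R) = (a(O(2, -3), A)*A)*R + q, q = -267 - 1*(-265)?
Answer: -907157569/3921225 ≈ -231.35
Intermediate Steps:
q = -2 (q = -267 + 265 = -2)
a(c, M) = (-13 + c)/(12 + M)
W(A, R) = -2 - 17*A*R/(12 + A) (W(A, R) = (((-13 - 4)/(12 + A))*A)*R - 2 = ((-17/(12 + A))*A)*R - 2 = (-17*A/(12 + A))*R - 2 = -17*A*R/(12 + A) - 2 = -2 - 17*A*R/(12 + A))
1/356475 + W(318, d(-13, -17)) = 1/356475 + (-24 - 2*318 - 17*318*14)/(12 + 318) = 1/356475 + (-24 - 636 - 75684)/330 = 1/356475 + (1/330)*(-76344) = 1/356475 - 12724/55 = -907157569/3921225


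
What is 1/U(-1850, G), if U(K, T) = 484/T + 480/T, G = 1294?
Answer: 647/482 ≈ 1.3423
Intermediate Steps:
U(K, T) = 964/T
1/U(-1850, G) = 1/(964/1294) = 1/(964*(1/1294)) = 1/(482/647) = 647/482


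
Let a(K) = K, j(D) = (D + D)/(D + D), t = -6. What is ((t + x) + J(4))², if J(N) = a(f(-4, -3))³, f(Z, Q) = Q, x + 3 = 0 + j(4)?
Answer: 1225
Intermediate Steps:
j(D) = 1 (j(D) = (2*D)/((2*D)) = (2*D)*(1/(2*D)) = 1)
x = -2 (x = -3 + (0 + 1) = -3 + 1 = -2)
J(N) = -27 (J(N) = (-3)³ = -27)
((t + x) + J(4))² = ((-6 - 2) - 27)² = (-8 - 27)² = (-35)² = 1225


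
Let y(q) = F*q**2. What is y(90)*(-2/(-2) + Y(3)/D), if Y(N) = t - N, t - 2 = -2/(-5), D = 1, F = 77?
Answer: 249480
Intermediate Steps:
t = 12/5 (t = 2 - 2/(-5) = 2 - 2*(-1/5) = 2 + 2/5 = 12/5 ≈ 2.4000)
Y(N) = 12/5 - N
y(q) = 77*q**2
y(90)*(-2/(-2) + Y(3)/D) = (77*90**2)*(-2/(-2) + (12/5 - 1*3)/1) = (77*8100)*(-2*(-1/2) + (12/5 - 3)*1) = 623700*(1 - 3/5*1) = 623700*(1 - 3/5) = 623700*(2/5) = 249480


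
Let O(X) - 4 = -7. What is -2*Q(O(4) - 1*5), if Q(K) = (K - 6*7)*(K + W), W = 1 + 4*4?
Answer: 900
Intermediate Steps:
O(X) = -3 (O(X) = 4 - 7 = -3)
W = 17 (W = 1 + 16 = 17)
Q(K) = (-42 + K)*(17 + K) (Q(K) = (K - 6*7)*(K + 17) = (K - 42)*(17 + K) = (-42 + K)*(17 + K))
-2*Q(O(4) - 1*5) = -2*(-714 + (-3 - 1*5)**2 - 25*(-3 - 1*5)) = -2*(-714 + (-3 - 5)**2 - 25*(-3 - 5)) = -2*(-714 + (-8)**2 - 25*(-8)) = -2*(-714 + 64 + 200) = -2*(-450) = 900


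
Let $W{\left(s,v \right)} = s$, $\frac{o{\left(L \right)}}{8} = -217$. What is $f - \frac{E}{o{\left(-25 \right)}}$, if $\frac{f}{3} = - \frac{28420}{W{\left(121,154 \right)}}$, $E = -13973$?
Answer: $- \frac{149702093}{210056} \approx -712.68$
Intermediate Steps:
$o{\left(L \right)} = -1736$ ($o{\left(L \right)} = 8 \left(-217\right) = -1736$)
$f = - \frac{85260}{121}$ ($f = 3 \left(- \frac{28420}{121}\right) = - \frac{85260}{121} \approx -704.63$)
$f - \frac{E}{o{\left(-25 \right)}} = - \frac{85260}{121} - - \frac{13973}{-1736} = - \frac{85260}{121} - \left(-13973\right) \left(- \frac{1}{1736}\right) = - \frac{85260}{121} - \frac{13973}{1736} = - \frac{149702093}{210056}$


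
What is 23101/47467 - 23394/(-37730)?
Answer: 20224936/18274795 ≈ 1.1067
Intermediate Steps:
23101/47467 - 23394/(-37730) = 23101*(1/47467) - 23394*(-1/37730) = 23101/47467 + 1671/2695 = 20224936/18274795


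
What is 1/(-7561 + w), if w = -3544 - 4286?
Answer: -1/15391 ≈ -6.4973e-5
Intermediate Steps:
w = -7830
1/(-7561 + w) = 1/(-7561 - 7830) = 1/(-15391) = -1/15391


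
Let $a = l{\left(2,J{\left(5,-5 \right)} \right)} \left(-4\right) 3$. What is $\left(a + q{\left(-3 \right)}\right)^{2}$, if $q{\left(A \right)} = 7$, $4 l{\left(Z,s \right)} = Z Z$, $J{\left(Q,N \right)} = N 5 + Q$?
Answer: $25$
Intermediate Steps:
$J{\left(Q,N \right)} = Q + 5 N$ ($J{\left(Q,N \right)} = 5 N + Q = Q + 5 N$)
$l{\left(Z,s \right)} = \frac{Z^{2}}{4}$ ($l{\left(Z,s \right)} = \frac{Z Z}{4} = \frac{Z^{2}}{4}$)
$a = -12$ ($a = \frac{2^{2}}{4} \left(-4\right) 3 = \frac{1}{4} \cdot 4 \left(-4\right) 3 = 1 \left(-4\right) 3 = \left(-4\right) 3 = -12$)
$\left(a + q{\left(-3 \right)}\right)^{2} = \left(-12 + 7\right)^{2} = \left(-5\right)^{2} = 25$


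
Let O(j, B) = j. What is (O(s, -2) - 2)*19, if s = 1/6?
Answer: -209/6 ≈ -34.833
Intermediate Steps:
s = ⅙ (s = 1*(⅙) = ⅙ ≈ 0.16667)
(O(s, -2) - 2)*19 = (⅙ - 2)*19 = -11/6*19 = -209/6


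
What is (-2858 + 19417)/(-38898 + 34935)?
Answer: -16559/3963 ≈ -4.1784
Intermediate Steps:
(-2858 + 19417)/(-38898 + 34935) = 16559/(-3963) = 16559*(-1/3963) = -16559/3963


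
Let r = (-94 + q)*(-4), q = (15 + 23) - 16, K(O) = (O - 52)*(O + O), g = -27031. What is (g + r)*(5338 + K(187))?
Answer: -1493008204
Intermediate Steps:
K(O) = 2*O*(-52 + O) (K(O) = (-52 + O)*(2*O) = 2*O*(-52 + O))
q = 22 (q = 38 - 16 = 22)
r = 288 (r = (-94 + 22)*(-4) = -72*(-4) = 288)
(g + r)*(5338 + K(187)) = (-27031 + 288)*(5338 + 2*187*(-52 + 187)) = -26743*(5338 + 2*187*135) = -26743*(5338 + 50490) = -26743*55828 = -1493008204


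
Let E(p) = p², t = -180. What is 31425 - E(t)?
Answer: -975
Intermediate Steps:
31425 - E(t) = 31425 - 1*(-180)² = 31425 - 1*32400 = 31425 - 32400 = -975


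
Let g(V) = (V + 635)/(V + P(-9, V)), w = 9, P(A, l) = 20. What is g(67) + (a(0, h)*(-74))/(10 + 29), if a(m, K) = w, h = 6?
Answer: -3396/377 ≈ -9.0080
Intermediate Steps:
a(m, K) = 9
g(V) = (635 + V)/(20 + V) (g(V) = (V + 635)/(V + 20) = (635 + V)/(20 + V))
g(67) + (a(0, h)*(-74))/(10 + 29) = (635 + 67)/(20 + 67) + (9*(-74))/(10 + 29) = 702/87 - 666/39 = (1/87)*702 - 666*1/39 = 234/29 - 222/13 = -3396/377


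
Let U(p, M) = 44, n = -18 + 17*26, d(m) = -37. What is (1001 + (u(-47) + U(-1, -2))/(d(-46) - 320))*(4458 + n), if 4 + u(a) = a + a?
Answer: 581626834/119 ≈ 4.8876e+6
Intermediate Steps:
u(a) = -4 + 2*a (u(a) = -4 + (a + a) = -4 + 2*a)
n = 424 (n = -18 + 442 = 424)
(1001 + (u(-47) + U(-1, -2))/(d(-46) - 320))*(4458 + n) = (1001 + ((-4 + 2*(-47)) + 44)/(-37 - 320))*(4458 + 424) = (1001 + ((-4 - 94) + 44)/(-357))*4882 = (1001 + (-98 + 44)*(-1/357))*4882 = (1001 - 54*(-1/357))*4882 = (1001 + 18/119)*4882 = (119137/119)*4882 = 581626834/119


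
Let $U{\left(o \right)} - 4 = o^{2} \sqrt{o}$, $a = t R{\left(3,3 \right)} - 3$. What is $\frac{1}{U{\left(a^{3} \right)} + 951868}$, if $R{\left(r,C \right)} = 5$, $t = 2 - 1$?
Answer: $\frac{14873}{14157191744} - \frac{\sqrt{2}}{7078595872} \approx 1.0504 \cdot 10^{-6}$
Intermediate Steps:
$t = 1$
$a = 2$ ($a = 1 \cdot 5 - 3 = 5 - 3 = 2$)
$U{\left(o \right)} = 4 + o^{\frac{5}{2}}$ ($U{\left(o \right)} = 4 + o^{2} \sqrt{o} = 4 + o^{\frac{5}{2}}$)
$\frac{1}{U{\left(a^{3} \right)} + 951868} = \frac{1}{\left(4 + \left(2^{3}\right)^{\frac{5}{2}}\right) + 951868} = \frac{1}{\left(4 + 8^{\frac{5}{2}}\right) + 951868} = \frac{1}{\left(4 + 128 \sqrt{2}\right) + 951868} = \frac{1}{951872 + 128 \sqrt{2}}$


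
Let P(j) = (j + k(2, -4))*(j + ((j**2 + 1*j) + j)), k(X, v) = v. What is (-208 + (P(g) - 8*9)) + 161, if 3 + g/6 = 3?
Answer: -119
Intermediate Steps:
g = 0 (g = -18 + 6*3 = -18 + 18 = 0)
P(j) = (-4 + j)*(j**2 + 3*j) (P(j) = (j - 4)*(j + ((j**2 + 1*j) + j)) = (-4 + j)*(j + ((j**2 + j) + j)) = (-4 + j)*(j + ((j + j**2) + j)) = (-4 + j)*(j + (j**2 + 2*j)) = (-4 + j)*(j**2 + 3*j))
(-208 + (P(g) - 8*9)) + 161 = (-208 + (0*(-12 + 0**2 - 1*0) - 8*9)) + 161 = (-208 + (0*(-12 + 0 + 0) - 72)) + 161 = (-208 + (0*(-12) - 72)) + 161 = (-208 + (0 - 72)) + 161 = (-208 - 72) + 161 = -280 + 161 = -119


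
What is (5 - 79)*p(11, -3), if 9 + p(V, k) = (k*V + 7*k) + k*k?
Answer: 3996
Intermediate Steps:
p(V, k) = -9 + k**2 + 7*k + V*k (p(V, k) = -9 + ((k*V + 7*k) + k*k) = -9 + ((V*k + 7*k) + k**2) = -9 + ((7*k + V*k) + k**2) = -9 + (k**2 + 7*k + V*k) = -9 + k**2 + 7*k + V*k)
(5 - 79)*p(11, -3) = (5 - 79)*(-9 + (-3)**2 + 7*(-3) + 11*(-3)) = -74*(-9 + 9 - 21 - 33) = -74*(-54) = 3996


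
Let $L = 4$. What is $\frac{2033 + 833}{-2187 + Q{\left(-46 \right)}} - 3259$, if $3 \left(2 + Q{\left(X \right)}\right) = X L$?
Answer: $- \frac{22010107}{6751} \approx -3260.3$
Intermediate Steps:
$Q{\left(X \right)} = -2 + \frac{4 X}{3}$ ($Q{\left(X \right)} = -2 + \frac{X 4}{3} = -2 + \frac{4 X}{3}$)
$\frac{2033 + 833}{-2187 + Q{\left(-46 \right)}} - 3259 = \frac{2033 + 833}{-2187 + \left(-2 + \frac{4}{3} \left(-46\right)\right)} - 3259 = \frac{2866}{-2187 - \frac{190}{3}} - 3259 = \frac{2866}{- \frac{6751}{3}} - 3259 = 2866 \left(- \frac{3}{6751}\right) - 3259 = - \frac{8598}{6751} - 3259 = - \frac{22010107}{6751}$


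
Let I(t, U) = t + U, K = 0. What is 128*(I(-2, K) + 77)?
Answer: 9600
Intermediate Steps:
I(t, U) = U + t
128*(I(-2, K) + 77) = 128*((0 - 2) + 77) = 128*(-2 + 77) = 128*75 = 9600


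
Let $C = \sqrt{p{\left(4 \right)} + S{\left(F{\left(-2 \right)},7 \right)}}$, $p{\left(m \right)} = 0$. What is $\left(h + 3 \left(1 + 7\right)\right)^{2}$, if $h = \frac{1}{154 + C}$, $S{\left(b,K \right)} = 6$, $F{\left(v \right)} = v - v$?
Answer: $\frac{161990904821}{281082050} - \frac{284597 \sqrt{6}}{140541025} \approx 576.31$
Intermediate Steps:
$F{\left(v \right)} = 0$
$C = \sqrt{6}$ ($C = \sqrt{0 + 6} = \sqrt{6} \approx 2.4495$)
$h = \frac{1}{154 + \sqrt{6}} \approx 0.0063918$
$\left(h + 3 \left(1 + 7\right)\right)^{2} = \left(\left(\frac{77}{11855} - \frac{\sqrt{6}}{23710}\right) + 3 \left(1 + 7\right)\right)^{2} = \left(\left(\frac{77}{11855} - \frac{\sqrt{6}}{23710}\right) + 3 \cdot 8\right)^{2} = \left(\left(\frac{77}{11855} - \frac{\sqrt{6}}{23710}\right) + 24\right)^{2} = \left(\frac{284597}{11855} - \frac{\sqrt{6}}{23710}\right)^{2}$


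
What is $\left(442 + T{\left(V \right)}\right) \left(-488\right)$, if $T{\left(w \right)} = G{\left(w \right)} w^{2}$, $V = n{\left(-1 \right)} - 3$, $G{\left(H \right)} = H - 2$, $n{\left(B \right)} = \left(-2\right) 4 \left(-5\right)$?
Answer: $-23598216$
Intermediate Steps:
$n{\left(B \right)} = 40$ ($n{\left(B \right)} = \left(-8\right) \left(-5\right) = 40$)
$G{\left(H \right)} = -2 + H$
$V = 37$ ($V = 40 - 3 = 37$)
$T{\left(w \right)} = w^{2} \left(-2 + w\right)$ ($T{\left(w \right)} = \left(-2 + w\right) w^{2} = w^{2} \left(-2 + w\right)$)
$\left(442 + T{\left(V \right)}\right) \left(-488\right) = \left(442 + 37^{2} \left(-2 + 37\right)\right) \left(-488\right) = \left(442 + 1369 \cdot 35\right) \left(-488\right) = \left(442 + 47915\right) \left(-488\right) = 48357 \left(-488\right) = -23598216$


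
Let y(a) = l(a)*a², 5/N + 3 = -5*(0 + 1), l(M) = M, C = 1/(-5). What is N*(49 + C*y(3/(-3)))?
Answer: -123/4 ≈ -30.750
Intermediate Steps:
C = -⅕ (C = 1*(-⅕) = -⅕ ≈ -0.20000)
N = -5/8 (N = 5/(-3 - 5*(0 + 1)) = 5/(-3 - 5*1) = 5/(-3 - 5) = 5/(-8) = 5*(-⅛) = -5/8 ≈ -0.62500)
y(a) = a³ (y(a) = a*a² = a³)
N*(49 + C*y(3/(-3))) = -5*(49 - (3/(-3))³/5)/8 = -5*(49 - (3*(-⅓))³/5)/8 = -5*(49 - ⅕*(-1)³)/8 = -5*(49 - ⅕*(-1))/8 = -5*(49 + ⅕)/8 = -5/8*246/5 = -123/4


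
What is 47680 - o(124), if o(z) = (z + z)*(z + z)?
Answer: -13824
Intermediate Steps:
o(z) = 4*z² (o(z) = (2*z)*(2*z) = 4*z²)
47680 - o(124) = 47680 - 4*124² = 47680 - 4*15376 = 47680 - 1*61504 = 47680 - 61504 = -13824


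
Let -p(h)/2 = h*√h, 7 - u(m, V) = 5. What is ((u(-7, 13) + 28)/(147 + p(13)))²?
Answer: 900/(147 - 26*√13)² ≈ 0.31733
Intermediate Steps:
u(m, V) = 2 (u(m, V) = 7 - 1*5 = 7 - 5 = 2)
p(h) = -2*h^(3/2) (p(h) = -2*h*√h = -2*h^(3/2))
((u(-7, 13) + 28)/(147 + p(13)))² = ((2 + 28)/(147 - 26*√13))² = (30/(147 - 26*√13))² = 900/(147 - 26*√13)²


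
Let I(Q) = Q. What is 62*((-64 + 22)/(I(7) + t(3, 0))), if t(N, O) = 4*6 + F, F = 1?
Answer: -651/8 ≈ -81.375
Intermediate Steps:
t(N, O) = 25 (t(N, O) = 4*6 + 1 = 24 + 1 = 25)
62*((-64 + 22)/(I(7) + t(3, 0))) = 62*((-64 + 22)/(7 + 25)) = 62*(-42/32) = 62*(-42*1/32) = 62*(-21/16) = -651/8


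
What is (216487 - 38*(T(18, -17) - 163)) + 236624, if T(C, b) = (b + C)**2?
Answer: 459267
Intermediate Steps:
T(C, b) = (C + b)**2
(216487 - 38*(T(18, -17) - 163)) + 236624 = (216487 - 38*((18 - 17)**2 - 163)) + 236624 = (216487 - 38*(1**2 - 163)) + 236624 = (216487 - 38*(1 - 163)) + 236624 = (216487 - 38*(-162)) + 236624 = (216487 + 6156) + 236624 = 222643 + 236624 = 459267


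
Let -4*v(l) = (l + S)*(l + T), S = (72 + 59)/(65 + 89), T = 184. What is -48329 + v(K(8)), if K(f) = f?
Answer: -3754045/77 ≈ -48754.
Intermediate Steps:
S = 131/154 ≈ 0.85065
v(l) = -(184 + l)*(131/154 + l)/4 (v(l) = -(l + 131/154)*(l + 184)/4 = -(131/154 + l)*(184 + l)/4 = -(184 + l)*(131/154 + l)/4)
-48329 + v(K(8)) = -48329 + (-3013/77 - 28467/616*8 - 1/4*8**2) = -48329 + (-3013/77 - 28467/77 - 1/4*64) = -48329 + (-3013/77 - 28467/77 - 16) = -48329 - 32712/77 = -3754045/77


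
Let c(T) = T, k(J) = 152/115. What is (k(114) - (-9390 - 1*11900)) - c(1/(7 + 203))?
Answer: 102837061/4830 ≈ 21291.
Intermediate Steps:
k(J) = 152/115 (k(J) = 152*(1/115) = 152/115)
(k(114) - (-9390 - 1*11900)) - c(1/(7 + 203)) = (152/115 - (-9390 - 1*11900)) - 1/(7 + 203) = (152/115 - (-9390 - 11900)) - 1/210 = (152/115 - 1*(-21290)) - 1*1/210 = (152/115 + 21290) - 1/210 = 2448502/115 - 1/210 = 102837061/4830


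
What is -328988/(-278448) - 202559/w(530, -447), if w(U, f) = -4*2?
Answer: 3525298771/139224 ≈ 25321.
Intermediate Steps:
w(U, f) = -8
-328988/(-278448) - 202559/w(530, -447) = -328988/(-278448) - 202559/(-8) = -328988*(-1/278448) - 202559*(-1/8) = 82247/69612 + 202559/8 = 3525298771/139224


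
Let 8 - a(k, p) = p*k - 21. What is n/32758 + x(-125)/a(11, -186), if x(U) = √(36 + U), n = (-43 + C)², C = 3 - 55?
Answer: 9025/32758 + I*√89/2075 ≈ 0.27551 + 0.0045465*I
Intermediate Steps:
C = -52
n = 9025 (n = (-43 - 52)² = (-95)² = 9025)
a(k, p) = 29 - k*p (a(k, p) = 8 - (p*k - 21) = 8 - (k*p - 21) = 8 - (-21 + k*p) = 8 + (21 - k*p) = 29 - k*p)
n/32758 + x(-125)/a(11, -186) = 9025/32758 + √(36 - 125)/(29 - 1*11*(-186)) = 9025*(1/32758) + √(-89)/(29 + 2046) = 9025/32758 + (I*√89)/2075 = 9025/32758 + (I*√89)*(1/2075) = 9025/32758 + I*√89/2075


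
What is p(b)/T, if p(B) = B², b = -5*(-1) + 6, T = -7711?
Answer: -11/701 ≈ -0.015692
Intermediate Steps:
b = 11 (b = 5 + 6 = 11)
p(b)/T = 11²/(-7711) = 121*(-1/7711) = -11/701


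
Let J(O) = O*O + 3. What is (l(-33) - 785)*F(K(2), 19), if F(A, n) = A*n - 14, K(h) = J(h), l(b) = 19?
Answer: -91154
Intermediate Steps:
J(O) = 3 + O**2 (J(O) = O**2 + 3 = 3 + O**2)
K(h) = 3 + h**2
F(A, n) = -14 + A*n
(l(-33) - 785)*F(K(2), 19) = (19 - 785)*(-14 + (3 + 2**2)*19) = -766*(-14 + (3 + 4)*19) = -766*(-14 + 7*19) = -766*(-14 + 133) = -766*119 = -91154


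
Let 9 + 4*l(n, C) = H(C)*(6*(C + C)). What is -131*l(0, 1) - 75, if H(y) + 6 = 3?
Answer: 5595/4 ≈ 1398.8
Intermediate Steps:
H(y) = -3 (H(y) = -6 + 3 = -3)
l(n, C) = -9/4 - 9*C (l(n, C) = -9/4 + (-18*(C + C))/4 = -9/4 + (-18*2*C)/4 = -9/4 + (-36*C)/4 = -9/4 - 9*C)
-131*l(0, 1) - 75 = -131*(-9/4 - 9*1) - 75 = -131*(-9/4 - 9) - 75 = -131*(-45/4) - 75 = 5895/4 - 75 = 5595/4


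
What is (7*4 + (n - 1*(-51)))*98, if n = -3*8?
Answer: 5390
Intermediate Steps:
n = -24
(7*4 + (n - 1*(-51)))*98 = (7*4 + (-24 - 1*(-51)))*98 = (28 + (-24 + 51))*98 = (28 + 27)*98 = 55*98 = 5390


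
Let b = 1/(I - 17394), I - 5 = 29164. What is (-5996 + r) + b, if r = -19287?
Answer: -297707324/11775 ≈ -25283.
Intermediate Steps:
I = 29169 (I = 5 + 29164 = 29169)
b = 1/11775 (b = 1/(29169 - 17394) = 1/11775 ≈ 8.4926e-5)
(-5996 + r) + b = (-5996 - 19287) + 1/11775 = -25283 + 1/11775 = -297707324/11775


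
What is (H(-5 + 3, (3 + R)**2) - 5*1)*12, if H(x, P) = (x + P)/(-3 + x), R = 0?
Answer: -384/5 ≈ -76.800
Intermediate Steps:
H(x, P) = (P + x)/(-3 + x)
(H(-5 + 3, (3 + R)**2) - 5*1)*12 = (((3 + 0)**2 + (-5 + 3))/(-3 + (-5 + 3)) - 5*1)*12 = ((3**2 - 2)/(-3 - 2) - 5)*12 = ((9 - 2)/(-5) - 5)*12 = (-1/5*7 - 5)*12 = (-7/5 - 5)*12 = -32/5*12 = -384/5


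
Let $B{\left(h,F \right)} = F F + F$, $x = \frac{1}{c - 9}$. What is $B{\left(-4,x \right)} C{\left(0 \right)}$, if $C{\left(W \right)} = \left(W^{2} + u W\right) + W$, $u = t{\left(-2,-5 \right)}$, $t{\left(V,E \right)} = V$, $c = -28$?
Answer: $0$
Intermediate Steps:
$u = -2$
$x = - \frac{1}{37}$ ($x = \frac{1}{-28 - 9} = \frac{1}{-37} = - \frac{1}{37} \approx -0.027027$)
$C{\left(W \right)} = W^{2} - W$ ($C{\left(W \right)} = \left(W^{2} - 2 W\right) + W = W^{2} - W$)
$B{\left(h,F \right)} = F + F^{2}$ ($B{\left(h,F \right)} = F^{2} + F = F + F^{2}$)
$B{\left(-4,x \right)} C{\left(0 \right)} = - \frac{1 - \frac{1}{37}}{37} \cdot 0 \left(-1 + 0\right) = \left(- \frac{1}{37}\right) \frac{36}{37} \cdot 0 \left(-1\right) = \left(- \frac{36}{1369}\right) 0 = 0$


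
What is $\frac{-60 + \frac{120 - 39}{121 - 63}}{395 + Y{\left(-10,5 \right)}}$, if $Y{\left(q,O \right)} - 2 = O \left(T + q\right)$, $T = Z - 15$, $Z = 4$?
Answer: $- \frac{3399}{16936} \approx -0.2007$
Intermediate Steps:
$T = -11$ ($T = 4 - 15 = -11$)
$Y{\left(q,O \right)} = 2 + O \left(-11 + q\right)$
$\frac{-60 + \frac{120 - 39}{121 - 63}}{395 + Y{\left(-10,5 \right)}} = \frac{-60 + \frac{120 - 39}{121 - 63}}{395 + \left(2 - 55 + 5 \left(-10\right)\right)} = \frac{-60 + \frac{81}{58}}{395 - 103} = \frac{-60 + 81 \cdot \frac{1}{58}}{395 - 103} = \frac{-60 + \frac{81}{58}}{292} = \left(- \frac{3399}{58}\right) \frac{1}{292} = - \frac{3399}{16936}$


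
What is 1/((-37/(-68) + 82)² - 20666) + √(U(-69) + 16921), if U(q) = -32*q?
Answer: -4624/64053815 + √19129 ≈ 138.31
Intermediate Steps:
1/((-37/(-68) + 82)² - 20666) + √(U(-69) + 16921) = 1/((-37/(-68) + 82)² - 20666) + √(-32*(-69) + 16921) = 1/((-37*(-1/68) + 82)² - 20666) + √(2208 + 16921) = 1/((37/68 + 82)² - 20666) + √19129 = 1/((5613/68)² - 20666) + √19129 = 1/(31505769/4624 - 20666) + √19129 = 1/(-64053815/4624) + √19129 = -4624/64053815 + √19129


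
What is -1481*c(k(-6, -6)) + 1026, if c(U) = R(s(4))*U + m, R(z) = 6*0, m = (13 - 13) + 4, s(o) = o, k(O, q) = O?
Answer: -4898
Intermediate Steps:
m = 4 (m = 0 + 4 = 4)
R(z) = 0
c(U) = 4 (c(U) = 0*U + 4 = 0 + 4 = 4)
-1481*c(k(-6, -6)) + 1026 = -1481*4 + 1026 = -5924 + 1026 = -4898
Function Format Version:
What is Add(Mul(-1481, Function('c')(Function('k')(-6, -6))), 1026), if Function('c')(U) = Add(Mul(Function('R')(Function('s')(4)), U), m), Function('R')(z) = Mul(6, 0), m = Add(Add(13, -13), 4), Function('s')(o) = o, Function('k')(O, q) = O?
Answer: -4898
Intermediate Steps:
m = 4 (m = Add(0, 4) = 4)
Function('R')(z) = 0
Function('c')(U) = 4 (Function('c')(U) = Add(Mul(0, U), 4) = Add(0, 4) = 4)
Add(Mul(-1481, Function('c')(Function('k')(-6, -6))), 1026) = Add(Mul(-1481, 4), 1026) = Add(-5924, 1026) = -4898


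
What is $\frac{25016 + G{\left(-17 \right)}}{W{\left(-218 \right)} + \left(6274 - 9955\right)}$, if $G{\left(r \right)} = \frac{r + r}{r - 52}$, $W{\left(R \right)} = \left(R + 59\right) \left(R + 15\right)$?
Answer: $\frac{863069}{986562} \approx 0.87482$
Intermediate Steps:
$W{\left(R \right)} = \left(15 + R\right) \left(59 + R\right)$ ($W{\left(R \right)} = \left(59 + R\right) \left(15 + R\right) = \left(15 + R\right) \left(59 + R\right)$)
$G{\left(r \right)} = \frac{2 r}{-52 + r}$
$\frac{25016 + G{\left(-17 \right)}}{W{\left(-218 \right)} + \left(6274 - 9955\right)} = \frac{25016 + 2 \left(-17\right) \frac{1}{-52 - 17}}{\left(885 + \left(-218\right)^{2} + 74 \left(-218\right)\right) + \left(6274 - 9955\right)} = \frac{25016 + 2 \left(-17\right) \frac{1}{-69}}{\left(885 + 47524 - 16132\right) - 3681} = \frac{25016 + 2 \left(-17\right) \left(- \frac{1}{69}\right)}{32277 - 3681} = \frac{25016 + \frac{34}{69}}{28596} = \frac{1726138}{69} \cdot \frac{1}{28596} = \frac{863069}{986562}$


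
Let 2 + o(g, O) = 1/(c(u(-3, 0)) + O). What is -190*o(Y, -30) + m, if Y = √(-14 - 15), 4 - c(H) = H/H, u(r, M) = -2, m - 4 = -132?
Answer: 6994/27 ≈ 259.04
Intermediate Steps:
m = -128 (m = 4 - 132 = -128)
c(H) = 3 (c(H) = 4 - H/H = 4 - 1*1 = 4 - 1 = 3)
Y = I*√29 (Y = √(-29) = I*√29 ≈ 5.3852*I)
o(g, O) = -2 + 1/(3 + O)
-190*o(Y, -30) + m = -190*(-5 - 2*(-30))/(3 - 30) - 128 = -190*(-5 + 60)/(-27) - 128 = -(-190)*55/27 - 128 = -190*(-55/27) - 128 = 10450/27 - 128 = 6994/27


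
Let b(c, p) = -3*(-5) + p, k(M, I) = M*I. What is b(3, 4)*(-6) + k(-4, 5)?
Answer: -134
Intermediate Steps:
k(M, I) = I*M
b(c, p) = 15 + p
b(3, 4)*(-6) + k(-4, 5) = (15 + 4)*(-6) + 5*(-4) = 19*(-6) - 20 = -114 - 20 = -134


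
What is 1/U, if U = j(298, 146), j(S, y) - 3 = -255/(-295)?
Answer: 59/228 ≈ 0.25877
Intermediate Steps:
j(S, y) = 228/59 (j(S, y) = 3 - 255/(-295) = 3 - 255*(-1/295) = 3 + 51/59 = 228/59)
U = 228/59 ≈ 3.8644
1/U = 1/(228/59) = 59/228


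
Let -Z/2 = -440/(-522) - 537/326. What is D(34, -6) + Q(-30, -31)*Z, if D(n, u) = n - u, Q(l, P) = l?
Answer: -117130/14181 ≈ -8.2596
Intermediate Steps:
Z = 68437/42543 (Z = -2*(-440/(-522) - 537/326) = -2*(-440*(-1/522) - 537*1/326) = -2*(220/261 - 537/326) = -2*(-68437/85086) = 68437/42543 ≈ 1.6087)
D(34, -6) + Q(-30, -31)*Z = (34 - 1*(-6)) - 30*68437/42543 = (34 + 6) - 684370/14181 = 40 - 684370/14181 = -117130/14181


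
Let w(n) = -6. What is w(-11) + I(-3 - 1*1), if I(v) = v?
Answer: -10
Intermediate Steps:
w(-11) + I(-3 - 1*1) = -6 + (-3 - 1*1) = -6 + (-3 - 1) = -6 - 4 = -10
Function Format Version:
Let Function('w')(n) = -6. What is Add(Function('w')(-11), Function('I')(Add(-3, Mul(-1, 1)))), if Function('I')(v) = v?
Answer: -10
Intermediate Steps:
Add(Function('w')(-11), Function('I')(Add(-3, Mul(-1, 1)))) = Add(-6, Add(-3, Mul(-1, 1))) = Add(-6, Add(-3, -1)) = Add(-6, -4) = -10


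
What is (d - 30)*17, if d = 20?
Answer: -170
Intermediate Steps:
(d - 30)*17 = (20 - 30)*17 = -10*17 = -170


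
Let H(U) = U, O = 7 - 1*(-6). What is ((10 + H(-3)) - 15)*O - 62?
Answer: -166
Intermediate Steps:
O = 13 (O = 7 + 6 = 13)
((10 + H(-3)) - 15)*O - 62 = ((10 - 3) - 15)*13 - 62 = (7 - 15)*13 - 62 = -8*13 - 62 = -104 - 62 = -166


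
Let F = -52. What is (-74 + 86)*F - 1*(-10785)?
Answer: 10161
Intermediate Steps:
(-74 + 86)*F - 1*(-10785) = (-74 + 86)*(-52) - 1*(-10785) = 12*(-52) + 10785 = -624 + 10785 = 10161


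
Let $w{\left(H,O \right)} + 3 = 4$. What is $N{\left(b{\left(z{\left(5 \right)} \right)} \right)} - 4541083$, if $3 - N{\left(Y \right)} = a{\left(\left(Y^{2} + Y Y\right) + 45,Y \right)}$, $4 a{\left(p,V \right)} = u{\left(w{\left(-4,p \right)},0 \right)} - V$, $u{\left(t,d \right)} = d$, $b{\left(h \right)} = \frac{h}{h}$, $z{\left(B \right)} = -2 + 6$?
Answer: $- \frac{18164319}{4} \approx -4.5411 \cdot 10^{6}$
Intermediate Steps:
$z{\left(B \right)} = 4$
$b{\left(h \right)} = 1$
$w{\left(H,O \right)} = 1$ ($w{\left(H,O \right)} = -3 + 4 = 1$)
$a{\left(p,V \right)} = - \frac{V}{4}$ ($a{\left(p,V \right)} = \frac{0 - V}{4} = \frac{\left(-1\right) V}{4} = - \frac{V}{4}$)
$N{\left(Y \right)} = 3 + \frac{Y}{4}$ ($N{\left(Y \right)} = 3 - - \frac{Y}{4} = 3 + \frac{Y}{4}$)
$N{\left(b{\left(z{\left(5 \right)} \right)} \right)} - 4541083 = \left(3 + \frac{1}{4} \cdot 1\right) - 4541083 = \left(3 + \frac{1}{4}\right) - 4541083 = \frac{13}{4} - 4541083 = - \frac{18164319}{4}$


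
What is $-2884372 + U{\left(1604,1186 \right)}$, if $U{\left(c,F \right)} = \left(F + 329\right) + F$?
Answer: $-2881671$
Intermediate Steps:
$U{\left(c,F \right)} = 329 + 2 F$ ($U{\left(c,F \right)} = \left(329 + F\right) + F = 329 + 2 F$)
$-2884372 + U{\left(1604,1186 \right)} = -2884372 + \left(329 + 2 \cdot 1186\right) = -2884372 + \left(329 + 2372\right) = -2884372 + 2701 = -2881671$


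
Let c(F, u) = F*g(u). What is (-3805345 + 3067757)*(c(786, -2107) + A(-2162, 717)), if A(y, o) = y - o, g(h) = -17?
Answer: 11979166708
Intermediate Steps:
c(F, u) = -17*F (c(F, u) = F*(-17) = -17*F)
(-3805345 + 3067757)*(c(786, -2107) + A(-2162, 717)) = (-3805345 + 3067757)*(-17*786 + (-2162 - 1*717)) = -737588*(-13362 + (-2162 - 717)) = -737588*(-13362 - 2879) = -737588*(-16241) = 11979166708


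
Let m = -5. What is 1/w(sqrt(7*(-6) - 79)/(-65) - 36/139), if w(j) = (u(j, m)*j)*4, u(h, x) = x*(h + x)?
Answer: -1777067018012455/70633915001680424 + 1244521820102275*I/70633915001680424 ≈ -0.025159 + 0.017619*I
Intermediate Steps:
w(j) = 4*j*(25 - 5*j) (w(j) = ((-5*(j - 5))*j)*4 = ((-5*(-5 + j))*j)*4 = ((25 - 5*j)*j)*4 = (j*(25 - 5*j))*4 = 4*j*(25 - 5*j))
1/w(sqrt(7*(-6) - 79)/(-65) - 36/139) = 1/(20*(sqrt(7*(-6) - 79)/(-65) - 36/139)*(5 - (sqrt(7*(-6) - 79)/(-65) - 36/139))) = 1/(20*(sqrt(-42 - 79)*(-1/65) - 36*1/139)*(5 - (sqrt(-42 - 79)*(-1/65) - 36*1/139))) = 1/(20*(sqrt(-121)*(-1/65) - 36/139)*(5 - (sqrt(-121)*(-1/65) - 36/139))) = 1/(20*((11*I)*(-1/65) - 36/139)*(5 - ((11*I)*(-1/65) - 36/139))) = 1/(20*(-11*I/65 - 36/139)*(5 - (-11*I/65 - 36/139))) = 1/(20*(-36/139 - 11*I/65)*(5 - (-36/139 - 11*I/65))) = 1/(20*(-36/139 - 11*I/65)*(5 + (36/139 + 11*I/65))) = 1/(20*(-36/139 - 11*I/65)*(731/139 + 11*I/65)) = 1332731379000125*(-36/139 + 11*I/65)*(731/139 - 11*I/65)/70633915001680424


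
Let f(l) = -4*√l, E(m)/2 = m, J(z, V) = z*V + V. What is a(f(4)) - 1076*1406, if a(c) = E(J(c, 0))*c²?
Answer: -1512856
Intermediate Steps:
J(z, V) = V + V*z (J(z, V) = V*z + V = V + V*z)
E(m) = 2*m
a(c) = 0 (a(c) = (2*(0*(1 + c)))*c² = (2*0)*c² = 0*c² = 0)
a(f(4)) - 1076*1406 = 0 - 1076*1406 = 0 - 1512856 = -1512856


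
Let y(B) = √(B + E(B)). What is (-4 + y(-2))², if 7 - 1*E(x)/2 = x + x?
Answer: 36 - 16*√5 ≈ 0.22291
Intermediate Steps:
E(x) = 14 - 4*x (E(x) = 14 - 2*(x + x) = 14 - 4*x)
y(B) = √(14 - 3*B) (y(B) = √(B + (14 - 4*B)) = √(14 - 3*B))
(-4 + y(-2))² = (-4 + √(14 - 3*(-2)))² = (-4 + √(14 + 6))² = (-4 + √20)² = (-4 + 2*√5)²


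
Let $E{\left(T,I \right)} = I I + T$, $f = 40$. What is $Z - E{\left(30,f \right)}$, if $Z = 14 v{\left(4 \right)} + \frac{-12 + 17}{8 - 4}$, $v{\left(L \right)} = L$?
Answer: $- \frac{6291}{4} \approx -1572.8$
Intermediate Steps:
$E{\left(T,I \right)} = T + I^{2}$ ($E{\left(T,I \right)} = I^{2} + T = T + I^{2}$)
$Z = \frac{229}{4}$ ($Z = 14 \cdot 4 + \frac{-12 + 17}{8 - 4} = 56 + \frac{5}{4} = \frac{229}{4} \approx 57.25$)
$Z - E{\left(30,f \right)} = \frac{229}{4} - \left(30 + 40^{2}\right) = \frac{229}{4} - \left(30 + 1600\right) = \frac{229}{4} - 1630 = - \frac{6291}{4}$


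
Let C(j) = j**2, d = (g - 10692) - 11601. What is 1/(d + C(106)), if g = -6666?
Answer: -1/17723 ≈ -5.6424e-5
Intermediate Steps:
d = -28959 (d = (-6666 - 10692) - 11601 = -17358 - 11601 = -28959)
1/(d + C(106)) = 1/(-28959 + 106**2) = 1/(-28959 + 11236) = 1/(-17723) = -1/17723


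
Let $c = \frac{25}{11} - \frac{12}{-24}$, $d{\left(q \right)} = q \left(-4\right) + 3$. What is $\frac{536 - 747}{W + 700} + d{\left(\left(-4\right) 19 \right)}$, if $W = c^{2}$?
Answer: $\frac{105051823}{342521} \approx 306.7$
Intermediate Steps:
$d{\left(q \right)} = 3 - 4 q$ ($d{\left(q \right)} = - 4 q + 3 = 3 - 4 q$)
$c = \frac{61}{22}$ ($c = 25 \cdot \frac{1}{11} - - \frac{1}{2} = \frac{25}{11} + \frac{1}{2} = \frac{61}{22} \approx 2.7727$)
$W = \frac{3721}{484}$ ($W = \left(\frac{61}{22}\right)^{2} = \frac{3721}{484} \approx 7.688$)
$\frac{536 - 747}{W + 700} + d{\left(\left(-4\right) 19 \right)} = \frac{536 - 747}{\frac{3721}{484} + 700} - \left(-3 + 4 \left(\left(-4\right) 19\right)\right) = - \frac{211}{\frac{342521}{484}} + \left(3 - -304\right) = \left(-211\right) \frac{484}{342521} + \left(3 + 304\right) = - \frac{102124}{342521} + 307 = \frac{105051823}{342521}$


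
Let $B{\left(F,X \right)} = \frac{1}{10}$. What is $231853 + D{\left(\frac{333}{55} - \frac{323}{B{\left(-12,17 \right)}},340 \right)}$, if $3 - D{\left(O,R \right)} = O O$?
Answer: $- \frac{30739954089}{3025} \approx -1.0162 \cdot 10^{7}$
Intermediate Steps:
$B{\left(F,X \right)} = \frac{1}{10}$
$D{\left(O,R \right)} = 3 - O^{2}$ ($D{\left(O,R \right)} = 3 - O O = 3 - O^{2}$)
$231853 + D{\left(\frac{333}{55} - \frac{323}{B{\left(-12,17 \right)}},340 \right)} = 231853 + \left(3 - \left(\frac{333}{55} - 323 \frac{1}{\frac{1}{10}}\right)^{2}\right) = 231853 + \left(3 - \left(333 \cdot \frac{1}{55} - 3230\right)^{2}\right) = 231853 + \left(3 - \left(\frac{333}{55} - 3230\right)^{2}\right) = 231853 + \left(3 - \left(- \frac{177317}{55}\right)^{2}\right) = 231853 + \left(3 - \frac{31441318489}{3025}\right) = 231853 - \frac{31441309414}{3025} = - \frac{30739954089}{3025}$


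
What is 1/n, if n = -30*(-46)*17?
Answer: 1/23460 ≈ 4.2626e-5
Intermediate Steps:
n = 23460 (n = 1380*17 = 23460)
1/n = 1/23460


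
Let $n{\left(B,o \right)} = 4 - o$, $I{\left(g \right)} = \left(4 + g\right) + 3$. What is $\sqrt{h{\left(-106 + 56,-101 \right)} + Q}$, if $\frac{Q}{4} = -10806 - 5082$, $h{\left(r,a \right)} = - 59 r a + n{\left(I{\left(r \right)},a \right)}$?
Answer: $i \sqrt{361397} \approx 601.16 i$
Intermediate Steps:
$I{\left(g \right)} = 7 + g$
$h{\left(r,a \right)} = 4 - a - 59 a r$ ($h{\left(r,a \right)} = - 59 r a - \left(-4 + a\right) = - 59 a r - \left(-4 + a\right) = 4 - a - 59 a r$)
$Q = -63552$ ($Q = 4 \left(-10806 - 5082\right) = 4 \left(-15888\right) = -63552$)
$\sqrt{h{\left(-106 + 56,-101 \right)} + Q} = \sqrt{\left(4 - -101 - - 5959 \left(-106 + 56\right)\right) - 63552} = \sqrt{\left(4 + 101 - \left(-5959\right) \left(-50\right)\right) - 63552} = \sqrt{\left(4 + 101 - 297950\right) - 63552} = \sqrt{-297845 - 63552} = \sqrt{-361397} = i \sqrt{361397}$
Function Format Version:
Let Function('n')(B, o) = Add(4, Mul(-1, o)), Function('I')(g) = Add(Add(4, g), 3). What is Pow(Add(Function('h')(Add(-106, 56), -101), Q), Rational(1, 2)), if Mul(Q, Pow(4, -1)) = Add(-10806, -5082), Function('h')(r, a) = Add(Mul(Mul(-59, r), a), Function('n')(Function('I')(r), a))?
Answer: Mul(I, Pow(361397, Rational(1, 2))) ≈ Mul(601.16, I)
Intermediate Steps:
Function('I')(g) = Add(7, g)
Function('h')(r, a) = Add(4, Mul(-1, a), Mul(-59, a, r)) (Function('h')(r, a) = Add(Mul(Mul(-59, r), a), Add(4, Mul(-1, a))) = Add(Mul(-59, a, r), Add(4, Mul(-1, a))) = Add(4, Mul(-1, a), Mul(-59, a, r)))
Q = -63552 (Q = Mul(4, Add(-10806, -5082)) = Mul(4, -15888) = -63552)
Pow(Add(Function('h')(Add(-106, 56), -101), Q), Rational(1, 2)) = Pow(Add(Add(4, Mul(-1, -101), Mul(-59, -101, Add(-106, 56))), -63552), Rational(1, 2)) = Pow(Add(Add(4, 101, Mul(-59, -101, -50)), -63552), Rational(1, 2)) = Pow(Add(Add(4, 101, -297950), -63552), Rational(1, 2)) = Pow(Add(-297845, -63552), Rational(1, 2)) = Pow(-361397, Rational(1, 2)) = Mul(I, Pow(361397, Rational(1, 2)))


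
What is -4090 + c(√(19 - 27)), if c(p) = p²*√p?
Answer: -4090 - 8*2^(¾)*√I ≈ -4099.5 - 9.5137*I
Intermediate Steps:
c(p) = p^(5/2)
-4090 + c(√(19 - 27)) = -4090 + (√(19 - 27))^(5/2) = -4090 + (√(-8))^(5/2) = -4090 + (2*I*√2)^(5/2) = -4090 + 8*2^(¾)*(-√I)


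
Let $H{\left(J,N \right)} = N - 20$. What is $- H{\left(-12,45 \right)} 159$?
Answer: $-3975$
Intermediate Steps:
$H{\left(J,N \right)} = -20 + N$
$- H{\left(-12,45 \right)} 159 = - \left(-20 + 45\right) 159 = - 25 \cdot 159 = \left(-1\right) 3975 = -3975$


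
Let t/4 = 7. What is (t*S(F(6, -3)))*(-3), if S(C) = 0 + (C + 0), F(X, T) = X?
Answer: -504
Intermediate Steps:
t = 28 (t = 4*7 = 28)
S(C) = C (S(C) = 0 + C = C)
(t*S(F(6, -3)))*(-3) = (28*6)*(-3) = 168*(-3) = -504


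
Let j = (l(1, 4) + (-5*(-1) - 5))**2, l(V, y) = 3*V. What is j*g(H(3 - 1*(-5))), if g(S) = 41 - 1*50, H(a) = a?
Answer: -81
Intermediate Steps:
g(S) = -9 (g(S) = 41 - 50 = -9)
j = 9 (j = (3*1 + (-5*(-1) - 5))**2 = (3 + (5 - 5))**2 = (3 + 0)**2 = 3**2 = 9)
j*g(H(3 - 1*(-5))) = 9*(-9) = -81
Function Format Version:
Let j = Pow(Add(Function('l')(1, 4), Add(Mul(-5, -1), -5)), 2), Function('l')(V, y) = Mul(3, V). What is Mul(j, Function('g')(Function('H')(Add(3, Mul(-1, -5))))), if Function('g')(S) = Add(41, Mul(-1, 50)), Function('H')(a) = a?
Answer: -81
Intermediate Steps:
Function('g')(S) = -9 (Function('g')(S) = Add(41, -50) = -9)
j = 9 (j = Pow(Add(Mul(3, 1), Add(Mul(-5, -1), -5)), 2) = Pow(Add(3, Add(5, -5)), 2) = Pow(Add(3, 0), 2) = Pow(3, 2) = 9)
Mul(j, Function('g')(Function('H')(Add(3, Mul(-1, -5))))) = Mul(9, -9) = -81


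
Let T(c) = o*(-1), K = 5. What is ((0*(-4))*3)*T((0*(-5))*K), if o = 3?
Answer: 0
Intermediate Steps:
T(c) = -3 (T(c) = 3*(-1) = -3)
((0*(-4))*3)*T((0*(-5))*K) = ((0*(-4))*3)*(-3) = (0*3)*(-3) = 0*(-3) = 0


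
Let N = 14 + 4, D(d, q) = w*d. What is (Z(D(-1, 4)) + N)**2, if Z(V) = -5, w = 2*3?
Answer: 169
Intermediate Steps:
w = 6
D(d, q) = 6*d
N = 18
(Z(D(-1, 4)) + N)**2 = (-5 + 18)**2 = 13**2 = 169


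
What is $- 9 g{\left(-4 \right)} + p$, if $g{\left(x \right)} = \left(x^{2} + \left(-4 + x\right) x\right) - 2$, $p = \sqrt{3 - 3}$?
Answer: $-414$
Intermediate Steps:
$p = 0$ ($p = \sqrt{0} = 0$)
$g{\left(x \right)} = -2 + x^{2} + x \left(-4 + x\right)$ ($g{\left(x \right)} = \left(x^{2} + x \left(-4 + x\right)\right) - 2 = -2 + x^{2} + x \left(-4 + x\right)$)
$- 9 g{\left(-4 \right)} + p = - 9 \left(-2 - -16 + 2 \left(-4\right)^{2}\right) + 0 = - 9 \left(-2 + 16 + 2 \cdot 16\right) + 0 = - 9 \left(-2 + 16 + 32\right) + 0 = \left(-9\right) 46 + 0 = -414 + 0 = -414$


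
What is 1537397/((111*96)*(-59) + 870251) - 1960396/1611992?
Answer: 501185973053/97342957906 ≈ 5.1487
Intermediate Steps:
1537397/((111*96)*(-59) + 870251) - 1960396/1611992 = 1537397/(10656*(-59) + 870251) - 1960396*1/1611992 = 1537397/(-628704 + 870251) - 490099/402998 = 1537397/241547 - 490099/402998 = 501185973053/97342957906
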